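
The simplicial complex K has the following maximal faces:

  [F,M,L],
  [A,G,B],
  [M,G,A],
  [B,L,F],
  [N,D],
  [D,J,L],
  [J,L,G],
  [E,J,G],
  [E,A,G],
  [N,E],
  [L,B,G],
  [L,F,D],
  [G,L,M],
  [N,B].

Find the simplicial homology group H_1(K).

We work with the vertex ordering A < B < D < E < F < G < J < L < M < N. The simplices of K, each written with vertices in increasing order, are:

  0-simplices (10): A, B, D, E, F, G, J, L, M, N
  1-simplices (22): AB, AE, AG, AM, BF, BG, BL, BN, DF, DJ, DL, DN, EG, EJ, EN, FL, FM, GJ, GL, GM, JL, LM
  2-simplices (11): ABG, AEG, AGM, BFL, BGL, DFL, DJL, EGJ, FLM, GJL, GLM

giving chain groups C_0 ≅ Z^10, C_1 ≅ Z^22, C_2 ≅ Z^11.

Boundary ∂_1: C_1 → C_0 sends each edge [p,q] (with p < q) to q − p. For instance
  ∂DL = L − D.
As a 10×22 matrix over Z this has rank 9, with invariant factors (1,1,1,1,1,1,1,1,1).

The boundary map ∂_2: C_2 → C_1 sends each 2-simplex [p,q,r] to [q,r] − [p,r] + [p,q]. For instance
  ∂BFL = FL − BL + BF,
  ∂EGJ = GJ − EJ + EG.
As a 22×11 matrix over Z this has rank 11, with invariant factors (1,1,1,1,1,1,1,1,1,1,1).

Reading off H_k = ker ∂_k / im ∂_{k+1}:

  H_1: rank ker ∂_1 − rank ∂_2 = (22 − 9) − 11 = 2, and the invariant factors of ∂_2 are all 1, so H_1 = Z^2.

H_1 ≅ Z^2.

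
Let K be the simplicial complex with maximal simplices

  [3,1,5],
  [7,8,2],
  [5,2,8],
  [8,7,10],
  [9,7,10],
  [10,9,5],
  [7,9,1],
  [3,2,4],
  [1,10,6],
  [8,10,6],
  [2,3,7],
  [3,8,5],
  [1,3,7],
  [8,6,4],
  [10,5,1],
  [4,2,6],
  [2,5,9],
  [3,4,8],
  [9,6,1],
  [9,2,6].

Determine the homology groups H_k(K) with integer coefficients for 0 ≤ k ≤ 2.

H_0 ≅ Z,  H_1 ≅ Z ⊕ Z/2Z,  H_2 = 0.

K has 10 vertices, 30 edges, 20 triangles.
rank ∂_0 = 0, rank ∂_1 = 9 ⇒ b_0 = 10 − 0 − 9 = 1; all invariant factors of ∂_1 are 1 so no torsion. So H_0 = Z.
rank ∂_1 = 9, rank ∂_2 = 20 ⇒ b_1 = 30 − 9 − 20 = 1; ∂_2 has invariant factor(s) [2] giving torsion. So H_1 = Z ⊕ Z/2Z.
rank ∂_2 = 20, rank ∂_3 = 0 ⇒ b_2 = 20 − 20 − 0 = 0. So H_2 = 0.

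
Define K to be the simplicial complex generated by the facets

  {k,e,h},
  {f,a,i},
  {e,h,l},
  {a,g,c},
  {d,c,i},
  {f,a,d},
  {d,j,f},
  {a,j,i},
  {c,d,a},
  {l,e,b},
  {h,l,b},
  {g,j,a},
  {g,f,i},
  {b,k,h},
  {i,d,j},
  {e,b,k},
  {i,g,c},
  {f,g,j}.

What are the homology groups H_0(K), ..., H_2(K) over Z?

Fix the vertex order a < b < c < d < e < f < g < h < i < j < k < l and write every simplex with vertices in increasing order. Then dim K = 2 and the simplices of K are:

  0-simplices (12): a, b, c, d, e, f, g, h, i, j, k, l
  1-simplices (27): ac, ad, af, ag, ai, aj, be, bh, bk, bl, cd, cg, ci, df, di, dj, eh, ek, el, fg, fi, fj, gi, gj, hk, hl, ij
  2-simplices (18): acd, acg, adf, afi, agj, aij, bek, bel, bhk, bhl, cdi, cgi, dfj, dij, ehk, ehl, fgi, fgj

Hence C_0 ≅ Z^12, C_1 ≅ Z^27, C_2 ≅ Z^18.

Boundary ∂_1: C_1 → C_0 sends each edge [p,q] (with p < q) to q − p. For instance
  ∂ij = j − i.
This gives a 12×27 integer matrix of rank 10; reducing to Smith normal form yields diagonal entries (1,1,1,1,1,1,1,1,1,1).

∂_2: C_2 → C_1 acts by ∂[p,q,r] = [q,r] − [p,r] + [p,q]. For instance
  ∂cdi = di − ci + cd,
  ∂dfj = fj − dj + df.
As a 27×18 matrix over Z this has rank 17, with invariant factors (1,1,1,1,1,1,1,1,1,1,1,1,1,1,1,1,2).

Computing H_k = (kernel of ∂_k) / (image of ∂_{k+1}):

  H_0: rank C_0 − rank ∂_1 = 12 − 10 = 2, and the invariant factors of ∂_1 are all 1, so H_0 ≅ Z^2.
  H_1: rank ker ∂_1 − rank ∂_2 = (27 − 10) − 17 = 0, and ∂_2 has invariant factor 2 > 1, so H_1 ≅ Z/2Z.
  H_2: rank ker ∂_2 − rank ∂_3 = (18 − 17) − 0 = 1, and there is no ∂_3, so H_2 ≅ Z.

As a check, the Euler characteristic is 12 − 27 + 18 = 3, which agrees with 2 − 0 + 1 = 3.

H_0 = Z^2,  H_1 = Z/2Z,  H_2 = Z.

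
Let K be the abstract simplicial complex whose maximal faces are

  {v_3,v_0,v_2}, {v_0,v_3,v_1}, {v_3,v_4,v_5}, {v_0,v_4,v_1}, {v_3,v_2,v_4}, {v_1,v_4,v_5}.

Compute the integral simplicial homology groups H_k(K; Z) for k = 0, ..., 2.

Fix the vertex order v_0 < v_1 < v_2 < v_3 < v_4 < v_5 and write every simplex with vertices in increasing order. Then dim K = 2 and the simplices of K are:

  0-simplices (6): [v_0], [v_1], [v_2], [v_3], [v_4], [v_5]
  1-simplices (12): [v_0,v_1], [v_0,v_2], [v_0,v_3], [v_0,v_4], [v_1,v_3], [v_1,v_4], [v_1,v_5], [v_2,v_3], [v_2,v_4], [v_3,v_4], [v_3,v_5], [v_4,v_5]
  2-simplices (6): [v_0,v_1,v_3], [v_0,v_1,v_4], [v_0,v_2,v_3], [v_1,v_4,v_5], [v_2,v_3,v_4], [v_3,v_4,v_5]

giving chain groups C_0 ≅ Z^6, C_1 ≅ Z^12, C_2 ≅ Z^6.

Boundary ∂_1: C_1 → C_0 sends each edge [p,q] (with p < q) to q − p. For instance
  ∂[v_2,v_3] = [v_3] − [v_2].
The resulting 6×12 matrix has rank 5, and its Smith normal form has invariant factors (1,1,1,1,1).

∂_2: C_2 → C_1 sends each 2-simplex [p,q,r] to [q,r] − [p,r] + [p,q]. For instance
  ∂[v_2,v_3,v_4] = [v_3,v_4] − [v_2,v_4] + [v_2,v_3],
  ∂[v_3,v_4,v_5] = [v_4,v_5] − [v_3,v_5] + [v_3,v_4].
The resulting 12×6 matrix has rank 6, and its Smith normal form has invariant factors (1,1,1,1,1,1).

Now H_k = ker ∂_k / im ∂_{k+1}, so:

  H_0: rank C_0 − rank ∂_1 = 6 − 5 = 1, and the invariant factors of ∂_1 are all 1, so H_0 = Z.
  H_1: rank ker ∂_1 − rank ∂_2 = (12 − 5) − 6 = 1, and the invariant factors of ∂_2 are all 1, so H_1 = Z.
  H_2: rank ker ∂_2 − rank ∂_3 = (6 − 6) − 0 = 0, and there is no ∂_3, so H_2 = 0.

H_0 ≅ Z,  H_1 ≅ Z,  H_2 = 0.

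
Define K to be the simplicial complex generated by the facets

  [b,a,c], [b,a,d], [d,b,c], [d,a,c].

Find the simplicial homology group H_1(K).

We work with the vertex ordering a < b < c < d. The simplices of K, each written with vertices in increasing order, are:

  0-simplices (4): a, b, c, d
  1-simplices (6): ab, ac, ad, bc, bd, cd
  2-simplices (4): abc, abd, acd, bcd

giving chain groups C_0 ≅ Z^4, C_1 ≅ Z^6, C_2 ≅ Z^4.

Boundary ∂_1: C_1 → C_0 is given by ∂[p,q] = [q] − [p].
The resulting 4×6 matrix has rank 3, and its Smith normal form has invariant factors (1,1,1).

Boundary ∂_2: C_2 → C_1 maps a triangle to the signed sum of its edges. For instance
  ∂abc = bc − ac + ab,
  ∂abd = bd − ad + ab.
The resulting 6×4 matrix has rank 3, and its Smith normal form has invariant factors (1,1,1).

Computing H_k = (kernel of ∂_k) / (image of ∂_{k+1}):

  H_1: rank ker ∂_1 − rank ∂_2 = (6 − 3) − 3 = 0, and the invariant factors of ∂_2 are all 1, so H_1 = 0.

H_1 ≅ 0.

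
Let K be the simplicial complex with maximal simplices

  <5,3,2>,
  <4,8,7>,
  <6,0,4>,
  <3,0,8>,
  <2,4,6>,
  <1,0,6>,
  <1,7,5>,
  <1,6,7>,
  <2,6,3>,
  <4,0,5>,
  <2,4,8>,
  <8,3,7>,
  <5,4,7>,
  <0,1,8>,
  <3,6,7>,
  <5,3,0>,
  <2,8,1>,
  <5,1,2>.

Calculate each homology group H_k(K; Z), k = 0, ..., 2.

H_0 ≅ Z,  H_1 ≅ Z^2,  H_2 ≅ Z.

We work with the vertex ordering 0 < 1 < 2 < 3 < 4 < 5 < 6 < 7 < 8. The simplices of K, each written with vertices in increasing order, are:

  0-simplices (9): [0], [1], [2], [3], [4], [5], [6], [7], [8]
  1-simplices (27): (27 of them)
  2-simplices (18): [0,1,6], [0,1,8], [0,3,5], [0,3,8], [0,4,5], [0,4,6], [1,2,5], [1,2,8], [1,5,7], [1,6,7], [2,3,5], [2,3,6], [2,4,6], [2,4,8], [3,6,7], [3,7,8], [4,5,7], [4,7,8]

Hence C_0 ≅ Z^9, C_1 ≅ Z^27, C_2 ≅ Z^18.

The boundary map ∂_1: C_1 → C_0 maps an edge to its endpoints' difference, ∂[p,q] = q − p. For instance
  ∂[0,5] = [5] − [0].
The resulting 9×27 matrix has rank 8, and its Smith normal form has invariant factors (1,1,1,1,1,1,1,1).

The boundary map ∂_2: C_2 → C_1 sends each 2-simplex [p,q,r] to [q,r] − [p,r] + [p,q]. For instance
  ∂[0,4,5] = [4,5] − [0,5] + [0,4],
  ∂[2,4,8] = [4,8] − [2,8] + [2,4].
The resulting 27×18 matrix has rank 17, and its Smith normal form has invariant factors (1,1,1,1,1,1,1,1,1,1,1,1,1,1,1,1,1).

Now H_k = ker ∂_k / im ∂_{k+1}, so:

  H_0: rank C_0 − rank ∂_1 = 9 − 8 = 1, and the invariant factors of ∂_1 are all 1, so H_0 ≅ Z.
  H_1: rank ker ∂_1 − rank ∂_2 = (27 − 8) − 17 = 2, and the invariant factors of ∂_2 are all 1, so H_1 ≅ Z^2.
  H_2: rank ker ∂_2 − rank ∂_3 = (18 − 17) − 0 = 1, and there is no ∂_3, so H_2 ≅ Z.

(K is a triangulation of the torus T^2.)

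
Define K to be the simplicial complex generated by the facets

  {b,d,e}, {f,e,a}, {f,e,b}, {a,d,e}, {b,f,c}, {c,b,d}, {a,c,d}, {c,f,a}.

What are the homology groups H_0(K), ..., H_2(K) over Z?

Take the total order a < b < c < d < e < f on the vertex set. Then K (dimension 2) consists of the simplices:

  0-simplices (6): a, b, c, d, e, f
  1-simplices (12): ac, ad, ae, af, bc, bd, be, bf, cd, cf, de, ef
  2-simplices (8): acd, acf, ade, aef, bcd, bcf, bde, bef

Hence C_0 ≅ Z^6, C_1 ≅ Z^12, C_2 ≅ Z^8.

Boundary ∂_1: C_1 → C_0 sends each edge [p,q] (with p < q) to q − p. For instance
  ∂bf = f − b.
The 6×12 boundary matrix has rank 5 and Smith normal form diag(1,1,1,1,1).

Boundary ∂_2: C_2 → C_1 maps a triangle to the signed sum of its edges. For instance
  ∂bef = ef − bf + be,
  ∂acd = cd − ad + ac.
The 12×8 boundary matrix has rank 7 and Smith normal form diag(1,1,1,1,1,1,1).

From H_k ≅ ker(∂_k) / im(∂_{k+1}) we obtain:

  H_0: rank C_0 − rank ∂_1 = 6 − 5 = 1, and the invariant factors of ∂_1 are all 1, so H_0 ≅ Z.
  H_1: rank ker ∂_1 − rank ∂_2 = (12 − 5) − 7 = 0, and the invariant factors of ∂_2 are all 1, so H_1 ≅ 0.
  H_2: rank ker ∂_2 − rank ∂_3 = (8 − 7) − 0 = 1, and there is no ∂_3, so H_2 ≅ Z.

(K is a triangulation of the 2-sphere S^2.)

H_0 = Z,  H_1 = 0,  H_2 = Z.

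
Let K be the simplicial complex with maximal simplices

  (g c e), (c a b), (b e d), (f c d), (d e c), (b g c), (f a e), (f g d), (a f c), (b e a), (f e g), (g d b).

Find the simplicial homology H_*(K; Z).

H_0 = Z,  H_1 = Z/2,  H_2 = 0.

K has 7 vertices, 18 edges, 12 triangles.
rank ∂_0 = 0, rank ∂_1 = 6 ⇒ b_0 = 7 − 0 − 6 = 1; all invariant factors of ∂_1 are 1 so no torsion. So H_0 ≅ Z.
rank ∂_1 = 6, rank ∂_2 = 12 ⇒ b_1 = 18 − 6 − 12 = 0; ∂_2 has invariant factor(s) [2] giving torsion. So H_1 ≅ Z/2.
rank ∂_2 = 12, rank ∂_3 = 0 ⇒ b_2 = 12 − 12 − 0 = 0. So H_2 ≅ 0.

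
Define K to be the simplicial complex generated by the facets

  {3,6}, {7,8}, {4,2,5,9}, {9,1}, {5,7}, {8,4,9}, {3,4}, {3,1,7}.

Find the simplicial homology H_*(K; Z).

Order the vertices as 1 < 2 < 3 < 4 < 5 < 6 < 7 < 8 < 9. Listing each simplex with vertices in this order, K has dimension 3 with simplices:

  0-simplices (9): [1], [2], [3], [4], [5], [6], [7], [8], [9]
  1-simplices (16): [1,3], [1,7], [1,9], [2,4], [2,5], [2,9], [3,4], [3,6], [3,7], [4,5], [4,8], [4,9], [5,7], [5,9], [7,8], [8,9]
  2-simplices (6): [1,3,7], [2,4,5], [2,4,9], [2,5,9], [4,5,9], [4,8,9]
  3-simplices (1): [2,4,5,9]

Hence C_0 ≅ Z^9, C_1 ≅ Z^16, C_2 ≅ Z^6, C_3 ≅ Z^1.

The boundary map ∂_1: C_1 → C_0 sends each edge [p,q] (with p < q) to q − p. For instance
  ∂[1,9] = [9] − [1].
The resulting 9×16 matrix has rank 8, and its Smith normal form has invariant factors (1,1,1,1,1,1,1,1).

Boundary ∂_2: C_2 → C_1 sends each 2-simplex [p,q,r] to [q,r] − [p,r] + [p,q]. For instance
  ∂[2,5,9] = [5,9] − [2,9] + [2,5],
  ∂[2,4,5] = [4,5] − [2,5] + [2,4].
The resulting 16×6 matrix has rank 5, and its Smith normal form has invariant factors (1,1,1,1,1).

Boundary ∂_3: C_3 → C_2 sends each 3-simplex σ to the alternating sum Σ_i (−1)^i (σ with its i-th vertex removed). For instance
  ∂[2,4,5,9] = [4,5,9] − [2,5,9] + [2,4,9] − [2,4,5].
The 6×1 boundary matrix has rank 1 and Smith normal form diag(1).

Computing H_k = (kernel of ∂_k) / (image of ∂_{k+1}):

  H_0: rank C_0 − rank ∂_1 = 9 − 8 = 1, and the invariant factors of ∂_1 are all 1, so H_0 = Z.
  H_1: rank ker ∂_1 − rank ∂_2 = (16 − 8) − 5 = 3, and the invariant factors of ∂_2 are all 1, so H_1 = Z^3.
  H_2: rank ker ∂_2 − rank ∂_3 = (6 − 5) − 1 = 0, and the invariant factors of ∂_3 are all 1, so H_2 = 0.
  H_3: rank ker ∂_3 − rank ∂_4 = (1 − 1) − 0 = 0, and there is no ∂_4, so H_3 = 0.

H_0 ≅ Z,  H_1 ≅ Z^3,  H_2 = 0,  H_3 = 0.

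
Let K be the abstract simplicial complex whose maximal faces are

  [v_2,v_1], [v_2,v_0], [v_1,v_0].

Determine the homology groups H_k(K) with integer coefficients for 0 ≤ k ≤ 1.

We work with the vertex ordering v_0 < v_1 < v_2. The simplices of K, each written with vertices in increasing order, are:

  0-simplices (3): [v_0], [v_1], [v_2]
  1-simplices (3): [v_0,v_1], [v_0,v_2], [v_1,v_2]

so the chain groups are C_0 ≅ Z^3, C_1 ≅ Z^3.

The boundary map ∂_1: C_1 → C_0 is given by ∂[p,q] = [q] − [p].
The 3×3 boundary matrix has rank 2 and Smith normal form diag(1,1).

Computing H_k = (kernel of ∂_k) / (image of ∂_{k+1}):

  H_0: rank C_0 − rank ∂_1 = 3 − 2 = 1, and the invariant factors of ∂_1 are all 1, so H_0 ≅ Z.
  H_1: rank ker ∂_1 − rank ∂_2 = (3 − 2) − 0 = 1, and there is no ∂_2, so H_1 ≅ Z.

H_0 = Z,  H_1 = Z.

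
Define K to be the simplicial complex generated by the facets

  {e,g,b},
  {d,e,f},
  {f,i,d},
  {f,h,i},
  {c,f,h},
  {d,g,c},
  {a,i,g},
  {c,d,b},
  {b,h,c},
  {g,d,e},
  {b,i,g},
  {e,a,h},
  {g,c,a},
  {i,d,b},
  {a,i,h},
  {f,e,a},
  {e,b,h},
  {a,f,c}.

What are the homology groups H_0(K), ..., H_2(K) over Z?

H_0 = Z,  H_1 = Z × Z/2,  H_2 = 0.

Order the vertices as a < b < c < d < e < f < g < h < i. Listing each simplex with vertices in this order, K has dimension 2 with simplices:

  0-simplices (9): a, b, c, d, e, f, g, h, i
  1-simplices (27): ac, ae, af, ag, ah, ai, bc, bd, be, bg, bh, bi, cd, cf, cg, ch, de, df, dg, di, ef, eg, eh, fh, fi, gi, hi
  2-simplices (18): acf, acg, aef, aeh, agi, ahi, bcd, bch, bdi, beg, beh, bgi, cdg, cfh, def, deg, dfi, fhi

Hence C_0 ≅ Z^9, C_1 ≅ Z^27, C_2 ≅ Z^18.

Boundary ∂_1: C_1 → C_0 maps an edge to its endpoints' difference, ∂[p,q] = q − p. For instance
  ∂gi = i − g.
The resulting 9×27 matrix has rank 8, and its Smith normal form has invariant factors (1,1,1,1,1,1,1,1).

∂_2: C_2 → C_1 maps a triangle to the signed sum of its edges. For instance
  ∂cfh = fh − ch + cf,
  ∂cdg = dg − cg + cd.
This gives a 27×18 integer matrix of rank 18; reducing to Smith normal form yields diagonal entries (1,1,1,1,1,1,1,1,1,1,1,1,1,1,1,1,1,2).

Now H_k = ker ∂_k / im ∂_{k+1}, so:

  H_0: rank C_0 − rank ∂_1 = 9 − 8 = 1, and the invariant factors of ∂_1 are all 1, so H_0 ≅ Z.
  H_1: rank ker ∂_1 − rank ∂_2 = (27 − 8) − 18 = 1, and ∂_2 has invariant factor 2 > 1, so H_1 ≅ Z × Z/2.
  H_2: rank ker ∂_2 − rank ∂_3 = (18 − 18) − 0 = 0, and there is no ∂_3, so H_2 ≅ 0.

As a check, the Euler characteristic is 9 − 27 + 18 = 0, which agrees with 1 − 1 + 0 = 0.
(K is a triangulation of the Klein bottle.)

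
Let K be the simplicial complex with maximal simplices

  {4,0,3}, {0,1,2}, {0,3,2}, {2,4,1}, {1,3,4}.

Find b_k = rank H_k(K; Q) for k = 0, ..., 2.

Fix the vertex order 0 < 1 < 2 < 3 < 4 and write every simplex with vertices in increasing order. Then dim K = 2 and the simplices of K are:

  0-simplices (5): [0], [1], [2], [3], [4]
  1-simplices (10): [0,1], [0,2], [0,3], [0,4], [1,2], [1,3], [1,4], [2,3], [2,4], [3,4]
  2-simplices (5): [0,1,2], [0,2,3], [0,3,4], [1,2,4], [1,3,4]

giving chain groups C_0 ≅ Z^5, C_1 ≅ Z^10, C_2 ≅ Z^5.

Boundary ∂_1: C_1 → C_0 sends each edge [p,q] (with p < q) to q − p.
As a 5×10 matrix over Z this has rank 4, with invariant factors (1,1,1,1).

∂_2: C_2 → C_1 sends each 2-simplex [p,q,r] to [q,r] − [p,r] + [p,q]. For instance
  ∂[0,3,4] = [3,4] − [0,4] + [0,3],
  ∂[1,3,4] = [3,4] − [1,4] + [1,3].
The resulting 10×5 matrix has rank 5, and its Smith normal form has invariant factors (1,1,1,1,1).

Reading off H_k = ker ∂_k / im ∂_{k+1}:

  H_0: rank C_0 − rank ∂_1 = 5 − 4 = 1, and the invariant factors of ∂_1 are all 1, so H_0 ≅ Z.
  H_1: rank ker ∂_1 − rank ∂_2 = (10 − 4) − 5 = 1, and the invariant factors of ∂_2 are all 1, so H_1 ≅ Z.
  H_2: rank ker ∂_2 − rank ∂_3 = (5 − 5) − 0 = 0, and there is no ∂_3, so H_2 ≅ 0.

Hence the Betti numbers are b_0 = 1, b_1 = 1, b_2 = 0.

b_0 = 1, b_1 = 1, b_2 = 0.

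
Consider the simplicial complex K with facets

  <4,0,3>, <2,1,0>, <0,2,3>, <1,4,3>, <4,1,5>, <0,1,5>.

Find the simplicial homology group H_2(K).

H_2 ≅ 0.

We work with the vertex ordering 0 < 1 < 2 < 3 < 4 < 5. The simplices of K, each written with vertices in increasing order, are:

  0-simplices (6): [0], [1], [2], [3], [4], [5]
  1-simplices (12): [0,1], [0,2], [0,3], [0,4], [0,5], [1,2], [1,3], [1,4], [1,5], [2,3], [3,4], [4,5]
  2-simplices (6): [0,1,2], [0,1,5], [0,2,3], [0,3,4], [1,3,4], [1,4,5]

giving chain groups C_0 ≅ Z^6, C_1 ≅ Z^12, C_2 ≅ Z^6.

Boundary ∂_1: C_1 → C_0 maps an edge to its endpoints' difference, ∂[p,q] = q − p.
The 6×12 boundary matrix has rank 5 and Smith normal form diag(1,1,1,1,1).

∂_2: C_2 → C_1 maps a triangle to the signed sum of its edges. For instance
  ∂[0,1,2] = [1,2] − [0,2] + [0,1],
  ∂[0,1,5] = [1,5] − [0,5] + [0,1].
The resulting 12×6 matrix has rank 6, and its Smith normal form has invariant factors (1,1,1,1,1,1).

Reading off H_k = ker ∂_k / im ∂_{k+1}:

  H_2: rank ker ∂_2 − rank ∂_3 = (6 − 6) − 0 = 0, and there is no ∂_3, so H_2 ≅ 0.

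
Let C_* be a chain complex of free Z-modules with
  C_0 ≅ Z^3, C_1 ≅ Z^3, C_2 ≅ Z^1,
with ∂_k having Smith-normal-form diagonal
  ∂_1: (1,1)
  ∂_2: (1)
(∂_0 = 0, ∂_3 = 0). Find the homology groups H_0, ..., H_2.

H_0: b_0 = 3 − 0 − 2 = 1; torsion from ∂_1 factors > 1: none. So H_0 = Z.
H_1: b_1 = 3 − 2 − 1 = 0; torsion from ∂_2 factors > 1: none. So H_1 = 0.
H_2: b_2 = 1 − 1 − 0 = 0; torsion from ∂_3 factors > 1: none. So H_2 = 0.

H_0 = Z,  H_1 = 0,  H_2 = 0.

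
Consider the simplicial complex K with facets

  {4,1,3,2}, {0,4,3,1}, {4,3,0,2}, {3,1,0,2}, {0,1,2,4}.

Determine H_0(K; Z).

Order the vertices as 0 < 1 < 2 < 3 < 4. Listing each simplex with vertices in this order, K has dimension 3 with simplices:

  0-simplices (5): [0], [1], [2], [3], [4]
  1-simplices (10): [0,1], [0,2], [0,3], [0,4], [1,2], [1,3], [1,4], [2,3], [2,4], [3,4]
  2-simplices (10): [0,1,2], [0,1,3], [0,1,4], [0,2,3], [0,2,4], [0,3,4], [1,2,3], [1,2,4], [1,3,4], [2,3,4]
  3-simplices (5): [0,1,2,3], [0,1,2,4], [0,1,3,4], [0,2,3,4], [1,2,3,4]

Hence C_0 ≅ Z^5, C_1 ≅ Z^10, C_2 ≅ Z^10, C_3 ≅ Z^5.

∂_1: C_1 → C_0 maps an edge to its endpoints' difference, ∂[p,q] = q − p.
As a 5×10 matrix over Z this has rank 4, with invariant factors (1,1,1,1).

∂_2: C_2 → C_1 sends each 2-simplex [p,q,r] to [q,r] − [p,r] + [p,q]. For instance
  ∂[0,2,4] = [2,4] − [0,4] + [0,2],
  ∂[0,1,2] = [1,2] − [0,2] + [0,1].
The resulting 10×10 matrix has rank 6, and its Smith normal form has invariant factors (1,1,1,1,1,1).

The boundary map ∂_3: C_3 → C_2 sends each 3-simplex σ to the alternating sum Σ_i (−1)^i (σ with its i-th vertex removed). For instance
  ∂[0,1,2,3] = [1,2,3] − [0,2,3] + [0,1,3] − [0,1,2],
  ∂[0,1,3,4] = [1,3,4] − [0,3,4] + [0,1,4] − [0,1,3].
The 10×5 boundary matrix has rank 4 and Smith normal form diag(1,1,1,1).

From H_k ≅ ker(∂_k) / im(∂_{k+1}) we obtain:

  H_0: rank C_0 − rank ∂_1 = 5 − 4 = 1, and the invariant factors of ∂_1 are all 1, so H_0 ≅ Z.

H_0 = Z.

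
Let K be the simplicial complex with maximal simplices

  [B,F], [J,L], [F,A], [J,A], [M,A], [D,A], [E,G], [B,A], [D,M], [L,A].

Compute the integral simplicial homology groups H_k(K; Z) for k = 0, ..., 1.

K has 9 vertices, 10 edges.
rank ∂_0 = 0, rank ∂_1 = 7 ⇒ b_0 = 9 − 0 − 7 = 2; all invariant factors of ∂_1 are 1 so no torsion. So H_0 ≅ Z^2.
rank ∂_1 = 7, rank ∂_2 = 0 ⇒ b_1 = 10 − 7 − 0 = 3. So H_1 ≅ Z^3.

H_0 ≅ Z^2,  H_1 ≅ Z^3.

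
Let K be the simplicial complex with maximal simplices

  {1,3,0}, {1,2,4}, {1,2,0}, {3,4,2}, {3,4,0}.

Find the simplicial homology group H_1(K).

H_1 ≅ Z.

We work with the vertex ordering 0 < 1 < 2 < 3 < 4. The simplices of K, each written with vertices in increasing order, are:

  0-simplices (5): [0], [1], [2], [3], [4]
  1-simplices (10): [0,1], [0,2], [0,3], [0,4], [1,2], [1,3], [1,4], [2,3], [2,4], [3,4]
  2-simplices (5): [0,1,2], [0,1,3], [0,3,4], [1,2,4], [2,3,4]

Hence C_0 ≅ Z^5, C_1 ≅ Z^10, C_2 ≅ Z^5.

The boundary map ∂_1: C_1 → C_0 maps an edge to its endpoints' difference, ∂[p,q] = q − p. For instance
  ∂[0,1] = [1] − [0].
As a 5×10 matrix over Z this has rank 4, with invariant factors (1,1,1,1).

∂_2: C_2 → C_1 maps a triangle to the signed sum of its edges. For instance
  ∂[2,3,4] = [3,4] − [2,4] + [2,3],
  ∂[0,1,2] = [1,2] − [0,2] + [0,1].
This gives a 10×5 integer matrix of rank 5; reducing to Smith normal form yields diagonal entries (1,1,1,1,1).

Computing H_k = (kernel of ∂_k) / (image of ∂_{k+1}):

  H_1: rank ker ∂_1 − rank ∂_2 = (10 − 4) − 5 = 1, and the invariant factors of ∂_2 are all 1, so H_1 ≅ Z.

(K is a triangulation of the Möbius band.)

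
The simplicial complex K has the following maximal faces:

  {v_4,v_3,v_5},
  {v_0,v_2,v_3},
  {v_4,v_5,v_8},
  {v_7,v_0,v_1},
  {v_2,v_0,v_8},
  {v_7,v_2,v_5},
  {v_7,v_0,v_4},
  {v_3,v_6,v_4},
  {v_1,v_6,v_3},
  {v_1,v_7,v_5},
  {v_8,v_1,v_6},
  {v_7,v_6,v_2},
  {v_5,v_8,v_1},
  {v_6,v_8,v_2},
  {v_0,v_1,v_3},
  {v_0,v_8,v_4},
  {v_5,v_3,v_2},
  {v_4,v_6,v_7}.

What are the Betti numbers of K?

Order the vertices as v_0 < v_1 < v_2 < v_3 < v_4 < v_5 < v_6 < v_7 < v_8. Listing each simplex with vertices in this order, K has dimension 2 with simplices:

  0-simplices (9): [v_0], [v_1], [v_2], [v_3], [v_4], [v_5], [v_6], [v_7], [v_8]
  1-simplices (27): (27 of them)
  2-simplices (18): (18 of them)

so the chain groups are C_0 ≅ Z^9, C_1 ≅ Z^27, C_2 ≅ Z^18.

Boundary ∂_1: C_1 → C_0 sends each edge [p,q] (with p < q) to q − p. For instance
  ∂[v_0,v_4] = [v_4] − [v_0].
This gives a 9×27 integer matrix of rank 8; reducing to Smith normal form yields diagonal entries (1,1,1,1,1,1,1,1).

The boundary map ∂_2: C_2 → C_1 acts by ∂[p,q,r] = [q,r] − [p,r] + [p,q]. For instance
  ∂[v_0,v_1,v_7] = [v_1,v_7] − [v_0,v_7] + [v_0,v_1],
  ∂[v_3,v_4,v_6] = [v_4,v_6] − [v_3,v_6] + [v_3,v_4].
This gives a 27×18 integer matrix of rank 17; reducing to Smith normal form yields diagonal entries (1,1,1,1,1,1,1,1,1,1,1,1,1,1,1,1,1).

From H_k ≅ ker(∂_k) / im(∂_{k+1}) we obtain:

  H_0: rank C_0 − rank ∂_1 = 9 − 8 = 1, and the invariant factors of ∂_1 are all 1, so H_0 = Z.
  H_1: rank ker ∂_1 − rank ∂_2 = (27 − 8) − 17 = 2, and the invariant factors of ∂_2 are all 1, so H_1 = Z^2.
  H_2: rank ker ∂_2 − rank ∂_3 = (18 − 17) − 0 = 1, and there is no ∂_3, so H_2 = Z.

(K is a triangulation of the torus T^2.)

Hence the Betti numbers are b_0 = 1, b_1 = 2, b_2 = 1.

b_0 = 1, b_1 = 2, b_2 = 1.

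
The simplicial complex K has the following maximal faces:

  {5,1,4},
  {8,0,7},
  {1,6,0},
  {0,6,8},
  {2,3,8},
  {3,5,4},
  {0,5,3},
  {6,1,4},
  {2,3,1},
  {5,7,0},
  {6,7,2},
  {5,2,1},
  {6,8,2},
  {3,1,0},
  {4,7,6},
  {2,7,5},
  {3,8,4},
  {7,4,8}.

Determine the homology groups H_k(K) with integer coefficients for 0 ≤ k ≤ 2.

We work with the vertex ordering 0 < 1 < 2 < 3 < 4 < 5 < 6 < 7 < 8. The simplices of K, each written with vertices in increasing order, are:

  0-simplices (9): [0], [1], [2], [3], [4], [5], [6], [7], [8]
  1-simplices (27): (27 of them)
  2-simplices (18): [0,1,3], [0,1,6], [0,3,5], [0,5,7], [0,6,8], [0,7,8], [1,2,3], [1,2,5], [1,4,5], [1,4,6], [2,3,8], [2,5,7], [2,6,7], [2,6,8], [3,4,5], [3,4,8], [4,6,7], [4,7,8]

giving chain groups C_0 ≅ Z^9, C_1 ≅ Z^27, C_2 ≅ Z^18.

Boundary ∂_1: C_1 → C_0 is given by ∂[p,q] = [q] − [p]. For instance
  ∂[3,5] = [5] − [3].
As a 9×27 matrix over Z this has rank 8, with invariant factors (1,1,1,1,1,1,1,1).

The boundary map ∂_2: C_2 → C_1 sends each 2-simplex [p,q,r] to [q,r] − [p,r] + [p,q]. For instance
  ∂[2,5,7] = [5,7] − [2,7] + [2,5],
  ∂[0,5,7] = [5,7] − [0,7] + [0,5].
As a 27×18 matrix over Z this has rank 18, with invariant factors (1,1,1,1,1,1,1,1,1,1,1,1,1,1,1,1,1,2).

Reading off H_k = ker ∂_k / im ∂_{k+1}:

  H_0: rank C_0 − rank ∂_1 = 9 − 8 = 1, and the invariant factors of ∂_1 are all 1, so H_0 = Z.
  H_1: rank ker ∂_1 − rank ∂_2 = (27 − 8) − 18 = 1, and ∂_2 has invariant factor 2 > 1, so H_1 = Z × Z/2.
  H_2: rank ker ∂_2 − rank ∂_3 = (18 − 18) − 0 = 0, and there is no ∂_3, so H_2 = 0.

As a check, the Euler characteristic is 9 − 27 + 18 = 0, which agrees with 1 − 1 + 0 = 0.

H_0 = Z,  H_1 = Z × Z/2,  H_2 = 0.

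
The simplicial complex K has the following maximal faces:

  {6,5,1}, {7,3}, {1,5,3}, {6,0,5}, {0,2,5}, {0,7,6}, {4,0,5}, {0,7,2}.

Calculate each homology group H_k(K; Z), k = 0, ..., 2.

K has 8 vertices, 15 edges, 7 triangles.
rank ∂_0 = 0, rank ∂_1 = 7 ⇒ b_0 = 8 − 0 − 7 = 1; all invariant factors of ∂_1 are 1 so no torsion. So H_0 ≅ Z.
rank ∂_1 = 7, rank ∂_2 = 7 ⇒ b_1 = 15 − 7 − 7 = 1; all invariant factors of ∂_2 are 1 so no torsion. So H_1 ≅ Z.
rank ∂_2 = 7, rank ∂_3 = 0 ⇒ b_2 = 7 − 7 − 0 = 0. So H_2 ≅ 0.

H_0 = Z,  H_1 = Z,  H_2 = 0.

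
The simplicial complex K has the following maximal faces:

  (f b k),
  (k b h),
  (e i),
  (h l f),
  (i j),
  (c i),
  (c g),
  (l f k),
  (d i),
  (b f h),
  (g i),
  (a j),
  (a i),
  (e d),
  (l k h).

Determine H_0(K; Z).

H_0 ≅ Z^2.

Take the total order a < b < c < d < e < f < g < h < i < j < k < l on the vertex set. Then K (dimension 2) consists of the simplices:

  0-simplices (12): a, b, c, d, e, f, g, h, i, j, k, l
  1-simplices (18): ai, aj, bf, bh, bk, cg, ci, de, di, ei, fh, fk, fl, gi, hk, hl, ij, kl
  2-simplices (6): bfh, bfk, bhk, fhl, fkl, hkl

giving chain groups C_0 ≅ Z^12, C_1 ≅ Z^18, C_2 ≅ Z^6.

Boundary ∂_1: C_1 → C_0 sends each edge [p,q] (with p < q) to q − p. For instance
  ∂hk = k − h.
The resulting 12×18 matrix has rank 10, and its Smith normal form has invariant factors (1,1,1,1,1,1,1,1,1,1).

Boundary ∂_2: C_2 → C_1 sends each 2-simplex [p,q,r] to [q,r] − [p,r] + [p,q]. For instance
  ∂bfh = fh − bh + bf,
  ∂bfk = fk − bk + bf.
The resulting 18×6 matrix has rank 5, and its Smith normal form has invariant factors (1,1,1,1,1).

Computing H_k = (kernel of ∂_k) / (image of ∂_{k+1}):

  H_0: rank C_0 − rank ∂_1 = 12 − 10 = 2, and the invariant factors of ∂_1 are all 1, so H_0 ≅ Z^2.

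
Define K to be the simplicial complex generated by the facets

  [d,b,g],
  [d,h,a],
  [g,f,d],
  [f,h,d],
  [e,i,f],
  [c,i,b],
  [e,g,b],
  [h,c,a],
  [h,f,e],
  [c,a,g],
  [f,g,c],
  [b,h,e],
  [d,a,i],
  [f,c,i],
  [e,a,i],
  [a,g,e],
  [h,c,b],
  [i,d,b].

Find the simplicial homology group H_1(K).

H_1 ≅ Z^2.

Order the vertices as a < b < c < d < e < f < g < h < i. Listing each simplex with vertices in this order, K has dimension 2 with simplices:

  0-simplices (9): a, b, c, d, e, f, g, h, i
  1-simplices (27): ac, ad, ae, ag, ah, ai, bc, bd, be, bg, bh, bi, cf, cg, ch, ci, df, dg, dh, di, ef, eg, eh, ei, fg, fh, fi
  2-simplices (18): acg, ach, adh, adi, aeg, aei, bch, bci, bdg, bdi, beg, beh, cfg, cfi, dfg, dfh, efh, efi

giving chain groups C_0 ≅ Z^9, C_1 ≅ Z^27, C_2 ≅ Z^18.

Boundary ∂_1: C_1 → C_0 sends each edge [p,q] (with p < q) to q − p.
As a 9×27 matrix over Z this has rank 8, with invariant factors (1,1,1,1,1,1,1,1).

∂_2: C_2 → C_1 maps a triangle to the signed sum of its edges. For instance
  ∂acg = cg − ag + ac,
  ∂adi = di − ai + ad.
The resulting 27×18 matrix has rank 17, and its Smith normal form has invariant factors (1,1,1,1,1,1,1,1,1,1,1,1,1,1,1,1,1).

Computing H_k = (kernel of ∂_k) / (image of ∂_{k+1}):

  H_1: rank ker ∂_1 − rank ∂_2 = (27 − 8) − 17 = 2, and the invariant factors of ∂_2 are all 1, so H_1 = Z^2.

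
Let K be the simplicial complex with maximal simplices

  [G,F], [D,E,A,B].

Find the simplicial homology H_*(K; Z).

H_0 ≅ Z^2,  H_1 = 0,  H_2 = 0,  H_3 = 0.

K has 6 vertices, 7 edges, 4 triangles, 1 3-simplex.
rank ∂_0 = 0, rank ∂_1 = 4 ⇒ b_0 = 6 − 0 − 4 = 2; all invariant factors of ∂_1 are 1 so no torsion. So H_0 ≅ Z^2.
rank ∂_1 = 4, rank ∂_2 = 3 ⇒ b_1 = 7 − 4 − 3 = 0; all invariant factors of ∂_2 are 1 so no torsion. So H_1 ≅ 0.
rank ∂_2 = 3, rank ∂_3 = 1 ⇒ b_2 = 4 − 3 − 1 = 0; all invariant factors of ∂_3 are 1 so no torsion. So H_2 ≅ 0.
rank ∂_3 = 1, rank ∂_4 = 0 ⇒ b_3 = 1 − 1 − 0 = 0. So H_3 ≅ 0.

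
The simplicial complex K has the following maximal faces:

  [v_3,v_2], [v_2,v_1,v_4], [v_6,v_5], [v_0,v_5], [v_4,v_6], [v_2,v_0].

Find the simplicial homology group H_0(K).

Order the vertices as v_0 < v_1 < v_2 < v_3 < v_4 < v_5 < v_6. Listing each simplex with vertices in this order, K has dimension 2 with simplices:

  0-simplices (7): [v_0], [v_1], [v_2], [v_3], [v_4], [v_5], [v_6]
  1-simplices (8): [v_0,v_2], [v_0,v_5], [v_1,v_2], [v_1,v_4], [v_2,v_3], [v_2,v_4], [v_4,v_6], [v_5,v_6]
  2-simplices (1): [v_1,v_2,v_4]

giving chain groups C_0 ≅ Z^7, C_1 ≅ Z^8, C_2 ≅ Z^1.

The boundary map ∂_1: C_1 → C_0 sends each edge [p,q] (with p < q) to q − p. For instance
  ∂[v_2,v_4] = [v_4] − [v_2].
The 7×8 boundary matrix has rank 6 and Smith normal form diag(1,1,1,1,1,1).

∂_2: C_2 → C_1 sends each 2-simplex [p,q,r] to [q,r] − [p,r] + [p,q]. For instance
  ∂[v_1,v_2,v_4] = [v_2,v_4] − [v_1,v_4] + [v_1,v_2].
The 8×1 boundary matrix has rank 1 and Smith normal form diag(1).

Now H_k = ker ∂_k / im ∂_{k+1}, so:

  H_0: rank C_0 − rank ∂_1 = 7 − 6 = 1, and the invariant factors of ∂_1 are all 1, so H_0 ≅ Z.

H_0 ≅ Z.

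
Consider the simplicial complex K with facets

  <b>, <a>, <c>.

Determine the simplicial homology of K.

Fix the vertex order a < b < c and write every simplex with vertices in increasing order. Then dim K = 0 and the simplices of K are:

  0-simplices (3): a, b, c

Hence C_0 ≅ Z^3.

Computing H_k = (kernel of ∂_k) / (image of ∂_{k+1}):

  H_0: rank C_0 − rank ∂_1 = 3 − 0 = 3, and there is no ∂_1, so H_0 ≅ Z^3.

(K is a triangulation of a set of 3 points.)

H_0 ≅ Z^3.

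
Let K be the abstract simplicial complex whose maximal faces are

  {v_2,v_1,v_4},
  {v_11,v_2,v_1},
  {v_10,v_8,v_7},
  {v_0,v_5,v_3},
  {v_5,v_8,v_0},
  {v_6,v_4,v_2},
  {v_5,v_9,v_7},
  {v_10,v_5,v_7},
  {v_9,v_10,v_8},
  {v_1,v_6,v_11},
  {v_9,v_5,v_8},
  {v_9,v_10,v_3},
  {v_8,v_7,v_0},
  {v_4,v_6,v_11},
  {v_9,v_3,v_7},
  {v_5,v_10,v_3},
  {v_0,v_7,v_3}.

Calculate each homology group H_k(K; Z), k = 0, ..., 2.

H_0 = Z^2,  H_1 = Z ⊕ Z/2,  H_2 = 0.

Order the vertices as v_0 < v_1 < v_2 < v_3 < v_4 < v_5 < v_6 < v_7 < v_8 < v_9 < v_10 < v_11. Listing each simplex with vertices in this order, K has dimension 2 with simplices:

  0-simplices (12): [v_0], [v_1], [v_2], [v_3], [v_4], [v_5], [v_6], [v_7], [v_8], [v_9], [v_10], [v_11]
  1-simplices (28): (28 of them)
  2-simplices (17): (17 of them)

giving chain groups C_0 ≅ Z^12, C_1 ≅ Z^28, C_2 ≅ Z^17.

Boundary ∂_1: C_1 → C_0 is given by ∂[p,q] = [q] − [p].
As a 12×28 matrix over Z this has rank 10, with invariant factors (1,1,1,1,1,1,1,1,1,1).

Boundary ∂_2: C_2 → C_1 acts by ∂[p,q,r] = [q,r] − [p,r] + [p,q]. For instance
  ∂[v_1,v_2,v_4] = [v_2,v_4] − [v_1,v_4] + [v_1,v_2],
  ∂[v_3,v_5,v_10] = [v_5,v_10] − [v_3,v_10] + [v_3,v_5].
The resulting 28×17 matrix has rank 17, and its Smith normal form has invariant factors (1,1,1,1,1,1,1,1,1,1,1,1,1,1,1,1,2).

Reading off H_k = ker ∂_k / im ∂_{k+1}:

  H_0: rank C_0 − rank ∂_1 = 12 − 10 = 2, and the invariant factors of ∂_1 are all 1, so H_0 = Z^2.
  H_1: rank ker ∂_1 − rank ∂_2 = (28 − 10) − 17 = 1, and ∂_2 has invariant factor 2 > 1, so H_1 = Z ⊕ Z/2.
  H_2: rank ker ∂_2 − rank ∂_3 = (17 − 17) − 0 = 0, and there is no ∂_3, so H_2 = 0.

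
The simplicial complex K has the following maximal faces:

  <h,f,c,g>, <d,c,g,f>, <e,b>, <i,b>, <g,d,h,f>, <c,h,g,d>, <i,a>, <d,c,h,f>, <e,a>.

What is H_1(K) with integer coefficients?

H_1 ≅ Z.

Take the total order a < b < c < d < e < f < g < h < i on the vertex set. Then K (dimension 3) consists of the simplices:

  0-simplices (9): a, b, c, d, e, f, g, h, i
  1-simplices (14): ae, ai, be, bi, cd, cf, cg, ch, df, dg, dh, fg, fh, gh
  2-simplices (10): cdf, cdg, cdh, cfg, cfh, cgh, dfg, dfh, dgh, fgh
  3-simplices (5): cdfg, cdfh, cdgh, cfgh, dfgh

giving chain groups C_0 ≅ Z^9, C_1 ≅ Z^14, C_2 ≅ Z^10, C_3 ≅ Z^5.

∂_1: C_1 → C_0 maps an edge to its endpoints' difference, ∂[p,q] = q − p.
The 9×14 boundary matrix has rank 7 and Smith normal form diag(1,1,1,1,1,1,1).

The boundary map ∂_2: C_2 → C_1 acts by ∂[p,q,r] = [q,r] − [p,r] + [p,q]. For instance
  ∂fgh = gh − fh + fg,
  ∂dgh = gh − dh + dg.
The resulting 14×10 matrix has rank 6, and its Smith normal form has invariant factors (1,1,1,1,1,1).

The boundary map ∂_3: C_3 → C_2 sends each 3-simplex σ to the alternating sum Σ_i (−1)^i (σ with its i-th vertex removed). For instance
  ∂cfgh = fgh − cgh + cfh − cfg,
  ∂dfgh = fgh − dgh + dfh − dfg.
This gives a 10×5 integer matrix of rank 4; reducing to Smith normal form yields diagonal entries (1,1,1,1).

From H_k ≅ ker(∂_k) / im(∂_{k+1}) we obtain:

  H_1: rank ker ∂_1 − rank ∂_2 = (14 − 7) − 6 = 1, and the invariant factors of ∂_2 are all 1, so H_1 ≅ Z.

(K is a triangulation of the disjoint union of the 3-sphere S^3 and the circle S^1.)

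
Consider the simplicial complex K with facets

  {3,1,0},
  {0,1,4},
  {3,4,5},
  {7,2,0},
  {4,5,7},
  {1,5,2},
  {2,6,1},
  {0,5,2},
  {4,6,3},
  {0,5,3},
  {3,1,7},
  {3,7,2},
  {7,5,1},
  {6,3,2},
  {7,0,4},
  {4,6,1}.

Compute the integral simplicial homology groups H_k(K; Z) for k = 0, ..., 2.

K has 8 vertices, 24 edges, 16 triangles.
rank ∂_0 = 0, rank ∂_1 = 7 ⇒ b_0 = 8 − 0 − 7 = 1; all invariant factors of ∂_1 are 1 so no torsion. So H_0 = Z.
rank ∂_1 = 7, rank ∂_2 = 15 ⇒ b_1 = 24 − 7 − 15 = 2; all invariant factors of ∂_2 are 1 so no torsion. So H_1 = Z^2.
rank ∂_2 = 15, rank ∂_3 = 0 ⇒ b_2 = 16 − 15 − 0 = 1. So H_2 = Z.

H_0 = Z,  H_1 = Z^2,  H_2 = Z.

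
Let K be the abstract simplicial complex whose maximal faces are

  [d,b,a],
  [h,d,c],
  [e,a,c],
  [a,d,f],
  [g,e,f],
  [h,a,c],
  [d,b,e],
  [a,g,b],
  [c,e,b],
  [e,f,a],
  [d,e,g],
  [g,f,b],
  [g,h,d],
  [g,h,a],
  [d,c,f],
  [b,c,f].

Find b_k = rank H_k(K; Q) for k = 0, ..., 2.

b_0 = 1, b_1 = 2, b_2 = 1.

Fix the vertex order a < b < c < d < e < f < g < h and write every simplex with vertices in increasing order. Then dim K = 2 and the simplices of K are:

  0-simplices (8): a, b, c, d, e, f, g, h
  1-simplices (24): ab, ac, ad, ae, af, ag, ah, bc, bd, be, bf, bg, cd, ce, cf, ch, de, df, dg, dh, ef, eg, fg, gh
  2-simplices (16): abd, abg, ace, ach, adf, aef, agh, bce, bcf, bde, bfg, cdf, cdh, deg, dgh, efg

giving chain groups C_0 ≅ Z^8, C_1 ≅ Z^24, C_2 ≅ Z^16.

Boundary ∂_1: C_1 → C_0 is given by ∂[p,q] = [q] − [p]. For instance
  ∂ah = h − a.
This gives a 8×24 integer matrix of rank 7; reducing to Smith normal form yields diagonal entries (1,1,1,1,1,1,1).

The boundary map ∂_2: C_2 → C_1 acts by ∂[p,q,r] = [q,r] − [p,r] + [p,q]. For instance
  ∂adf = df − af + ad,
  ∂bde = de − be + bd.
As a 24×16 matrix over Z this has rank 15, with invariant factors (1,1,1,1,1,1,1,1,1,1,1,1,1,1,1).

Computing H_k = (kernel of ∂_k) / (image of ∂_{k+1}):

  H_0: rank C_0 − rank ∂_1 = 8 − 7 = 1, and the invariant factors of ∂_1 are all 1, so H_0 ≅ Z.
  H_1: rank ker ∂_1 − rank ∂_2 = (24 − 7) − 15 = 2, and the invariant factors of ∂_2 are all 1, so H_1 ≅ Z^2.
  H_2: rank ker ∂_2 − rank ∂_3 = (16 − 15) − 0 = 1, and there is no ∂_3, so H_2 ≅ Z.

As a check, the Euler characteristic is 8 − 24 + 16 = 0, which agrees with 1 − 2 + 1 = 0.
(K is a triangulation of the torus T^2.)

Hence the Betti numbers are b_0 = 1, b_1 = 2, b_2 = 1.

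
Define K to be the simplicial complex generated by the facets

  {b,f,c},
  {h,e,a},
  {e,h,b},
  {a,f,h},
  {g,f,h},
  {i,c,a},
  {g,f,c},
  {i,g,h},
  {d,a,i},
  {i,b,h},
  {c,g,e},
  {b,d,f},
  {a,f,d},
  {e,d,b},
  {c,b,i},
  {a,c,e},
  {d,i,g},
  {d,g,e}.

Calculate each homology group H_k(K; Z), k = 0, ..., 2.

H_0 ≅ Z,  H_1 ≅ Z^2,  H_2 ≅ Z.

Take the total order a < b < c < d < e < f < g < h < i on the vertex set. Then K (dimension 2) consists of the simplices:

  0-simplices (9): a, b, c, d, e, f, g, h, i
  1-simplices (27): ac, ad, ae, af, ah, ai, bc, bd, be, bf, bh, bi, ce, cf, cg, ci, de, df, dg, di, eg, eh, fg, fh, gh, gi, hi
  2-simplices (18): ace, aci, adf, adi, aeh, afh, bcf, bci, bde, bdf, beh, bhi, ceg, cfg, deg, dgi, fgh, ghi

giving chain groups C_0 ≅ Z^9, C_1 ≅ Z^27, C_2 ≅ Z^18.

Boundary ∂_1: C_1 → C_0 sends each edge [p,q] (with p < q) to q − p.
This gives a 9×27 integer matrix of rank 8; reducing to Smith normal form yields diagonal entries (1,1,1,1,1,1,1,1).

The boundary map ∂_2: C_2 → C_1 acts by ∂[p,q,r] = [q,r] − [p,r] + [p,q]. For instance
  ∂afh = fh − ah + af,
  ∂bhi = hi − bi + bh.
As a 27×18 matrix over Z this has rank 17, with invariant factors (1,1,1,1,1,1,1,1,1,1,1,1,1,1,1,1,1).

Reading off H_k = ker ∂_k / im ∂_{k+1}:

  H_0: rank C_0 − rank ∂_1 = 9 − 8 = 1, and the invariant factors of ∂_1 are all 1, so H_0 = Z.
  H_1: rank ker ∂_1 − rank ∂_2 = (27 − 8) − 17 = 2, and the invariant factors of ∂_2 are all 1, so H_1 = Z^2.
  H_2: rank ker ∂_2 − rank ∂_3 = (18 − 17) − 0 = 1, and there is no ∂_3, so H_2 = Z.

As a check, the Euler characteristic is 9 − 27 + 18 = 0, which agrees with 1 − 2 + 1 = 0.
(K is a triangulation of the torus T^2.)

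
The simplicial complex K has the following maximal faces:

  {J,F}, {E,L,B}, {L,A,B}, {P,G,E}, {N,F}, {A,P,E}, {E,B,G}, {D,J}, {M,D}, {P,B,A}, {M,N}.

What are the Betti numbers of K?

b_0 = 2, b_1 = 2, b_2 = 0.

Take the total order A < B < D < E < F < G < J < L < M < N < P on the vertex set. Then K (dimension 2) consists of the simplices:

  0-simplices (11): A, B, D, E, F, G, J, L, M, N, P
  1-simplices (17): AB, AE, AL, AP, BE, BG, BL, BP, DJ, DM, EG, EL, EP, FJ, FN, GP, MN
  2-simplices (6): ABL, ABP, AEP, BEG, BEL, EGP

giving chain groups C_0 ≅ Z^11, C_1 ≅ Z^17, C_2 ≅ Z^6.

The boundary map ∂_1: C_1 → C_0 is given by ∂[p,q] = [q] − [p]. For instance
  ∂EG = G − E.
The resulting 11×17 matrix has rank 9, and its Smith normal form has invariant factors (1,1,1,1,1,1,1,1,1).

The boundary map ∂_2: C_2 → C_1 sends each 2-simplex [p,q,r] to [q,r] − [p,r] + [p,q]. For instance
  ∂ABL = BL − AL + AB,
  ∂ABP = BP − AP + AB.
The 17×6 boundary matrix has rank 6 and Smith normal form diag(1,1,1,1,1,1).

Now H_k = ker ∂_k / im ∂_{k+1}, so:

  H_0: rank C_0 − rank ∂_1 = 11 − 9 = 2, and the invariant factors of ∂_1 are all 1, so H_0 ≅ Z^2.
  H_1: rank ker ∂_1 − rank ∂_2 = (17 − 9) − 6 = 2, and the invariant factors of ∂_2 are all 1, so H_1 ≅ Z^2.
  H_2: rank ker ∂_2 − rank ∂_3 = (6 − 6) − 0 = 0, and there is no ∂_3, so H_2 ≅ 0.

(K is a triangulation of the disjoint union of the circle S^1 and the cylinder S^1 x I.)

Hence the Betti numbers are b_0 = 2, b_1 = 2, b_2 = 0.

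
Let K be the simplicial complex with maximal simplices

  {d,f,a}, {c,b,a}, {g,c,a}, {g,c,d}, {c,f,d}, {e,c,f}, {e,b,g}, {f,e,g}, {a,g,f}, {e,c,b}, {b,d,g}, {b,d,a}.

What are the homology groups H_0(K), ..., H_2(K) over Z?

Take the total order a < b < c < d < e < f < g on the vertex set. Then K (dimension 2) consists of the simplices:

  0-simplices (7): a, b, c, d, e, f, g
  1-simplices (18): ab, ac, ad, af, ag, bc, bd, be, bg, cd, ce, cf, cg, df, dg, ef, eg, fg
  2-simplices (12): abc, abd, acg, adf, afg, bce, bdg, beg, cdf, cdg, cef, efg

so the chain groups are C_0 ≅ Z^7, C_1 ≅ Z^18, C_2 ≅ Z^12.

∂_1: C_1 → C_0 sends each edge [p,q] (with p < q) to q − p. For instance
  ∂ac = c − a.
The resulting 7×18 matrix has rank 6, and its Smith normal form has invariant factors (1,1,1,1,1,1).

The boundary map ∂_2: C_2 → C_1 maps a triangle to the signed sum of its edges. For instance
  ∂cef = ef − cf + ce,
  ∂efg = fg − eg + ef.
The 18×12 boundary matrix has rank 12 and Smith normal form diag(1,1,1,1,1,1,1,1,1,1,1,2).

From H_k ≅ ker(∂_k) / im(∂_{k+1}) we obtain:

  H_0: rank C_0 − rank ∂_1 = 7 − 6 = 1, and the invariant factors of ∂_1 are all 1, so H_0 = Z.
  H_1: rank ker ∂_1 − rank ∂_2 = (18 − 6) − 12 = 0, and ∂_2 has invariant factor 2 > 1, so H_1 = Z/2.
  H_2: rank ker ∂_2 − rank ∂_3 = (12 − 12) − 0 = 0, and there is no ∂_3, so H_2 = 0.

(K is a triangulation of the real projective plane RP^2.)

H_0 = Z,  H_1 = Z/2,  H_2 = 0.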